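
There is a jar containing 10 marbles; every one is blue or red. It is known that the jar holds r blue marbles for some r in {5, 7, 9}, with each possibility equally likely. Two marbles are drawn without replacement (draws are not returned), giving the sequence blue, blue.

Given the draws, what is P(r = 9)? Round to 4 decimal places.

Under each hypothesis, the probability of the observed sequence is: P(data | r = 5) = (5/10)(4/9) = 2/9; P(data | r = 7) = (7/10)(6/9) = 7/15; P(data | r = 9) = (9/10)(8/9) = 4/5.
The prior-weighted likelihoods are 1/3 · 2/9 = 2/27, 1/3 · 7/15 = 7/45, 1/3 · 4/5 = 4/15; with total 67/135.
Hence P(r = 9 | data) = (4/15) / (67/135) = 36/67.

0.5373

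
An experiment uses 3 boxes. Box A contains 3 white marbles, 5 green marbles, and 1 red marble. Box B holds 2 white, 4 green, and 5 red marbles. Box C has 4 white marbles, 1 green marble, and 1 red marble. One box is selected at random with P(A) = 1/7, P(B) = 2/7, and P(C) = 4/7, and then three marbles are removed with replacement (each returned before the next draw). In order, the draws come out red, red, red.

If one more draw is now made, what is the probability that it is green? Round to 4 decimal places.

0.3473

The likelihood of the observed sequence under each hypothesis: P(data | box A) = (1/9)(1/9)(1/9) = 0.0013717; P(data | box B) = (5/11)(5/11)(5/11) = 0.093914; P(data | box C) = (1/6)(1/6)(1/6) = 0.0046296.
The prior-weighted likelihoods are 1/7 · 0.0013717 = 0.00019596, 2/7 · 0.093914 = 0.026833, 4/7 · 0.0046296 = 0.0026455; summing to 0.029674.
The posterior is then P(box A | data) = 0.0066038, P(box B | data) = 0.90424, P(box C | data) = 0.089152.
Averaging over the posterior, P(green next | data) = (5/9)(0.0066038) + (4/11)(0.90424) + (1/6)(0.089152) = 0.34734.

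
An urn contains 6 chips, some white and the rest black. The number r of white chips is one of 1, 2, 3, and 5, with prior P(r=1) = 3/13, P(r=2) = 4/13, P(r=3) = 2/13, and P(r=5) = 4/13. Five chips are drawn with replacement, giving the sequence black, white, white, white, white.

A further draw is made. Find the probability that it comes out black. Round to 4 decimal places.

0.2588

Compute the likelihood of the observed sequence for each case: P(data | r = 1) = (5/6)(1/6)(1/6)(1/6)(1/6) = 0.000643; P(data | r = 2) = (4/6)(2/6)(2/6)(2/6)(2/6) = 0.0082305; P(data | r = 3) = (3/6)(3/6)(3/6)(3/6)(3/6) = 0.03125; P(data | r = 5) = (1/6)(5/6)(5/6)(5/6)(5/6) = 0.080376.
Weighting by the prior gives 3/13 · 0.000643 = 0.00014839, 4/13 · 0.0082305 = 0.0025324, 2/13 · 0.03125 = 0.0048077, 4/13 · 0.080376 = 0.024731; summing to 0.032219.
The posterior is then P(r = 1 | data) = 0.0046055, P(r = 2 | data) = 0.0786, P(r = 3 | data) = 0.14922, P(r = 5 | data) = 0.76758.
So P(black next | data) = Σ P(black next | H) P(H | data) = (5/6)(0.0046055) + (2/3)(0.0786) + (1/2)(0.14922) + (1/6)(0.76758) = 0.25878.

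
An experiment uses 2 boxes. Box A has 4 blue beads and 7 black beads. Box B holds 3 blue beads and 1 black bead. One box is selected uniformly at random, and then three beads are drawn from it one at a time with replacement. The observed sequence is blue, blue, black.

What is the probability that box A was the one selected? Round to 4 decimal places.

For each hypothesis, P(data | H) works out to: P(data | box A) = (4/11)(4/11)(7/11) = 0.084147; P(data | box B) = (3/4)(3/4)(1/4) = 0.14062.
Multiplying each by its prior: 1/2 · 0.084147 = 0.042074, 1/2 · 0.14062 = 0.070312; with total 0.11239.
Hence P(box A | data) = (0.042074) / (0.11239) = 0.37437.

0.3744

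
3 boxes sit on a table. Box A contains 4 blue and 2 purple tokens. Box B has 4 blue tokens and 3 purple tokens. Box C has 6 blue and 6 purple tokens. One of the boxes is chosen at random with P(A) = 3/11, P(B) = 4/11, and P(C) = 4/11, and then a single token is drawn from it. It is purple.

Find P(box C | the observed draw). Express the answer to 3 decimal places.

Under each hypothesis, the probability of this draw is: P(data | box A) = (2/6) = 1/3; P(data | box B) = (3/7) = 3/7; P(data | box C) = (6/12) = 1/2.
Multiplying each by its prior: 3/11 · 1/3 = 1/11, 4/11 · 3/7 = 12/77, 4/11 · 1/2 = 2/11; summing to 3/7.
Hence P(box C | data) = (2/11) / (3/7) = 14/33.

0.424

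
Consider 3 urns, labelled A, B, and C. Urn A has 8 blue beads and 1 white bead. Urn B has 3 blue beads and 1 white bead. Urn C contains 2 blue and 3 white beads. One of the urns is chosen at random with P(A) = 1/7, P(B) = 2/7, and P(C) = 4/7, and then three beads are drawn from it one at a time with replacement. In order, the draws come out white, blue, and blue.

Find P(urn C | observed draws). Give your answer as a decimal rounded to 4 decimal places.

The likelihood of the observed sequence under each hypothesis: P(data | urn A) = (1/9)(8/9)(8/9) = 0.087791; P(data | urn B) = (1/4)(3/4)(3/4) = 0.14062; P(data | urn C) = (3/5)(2/5)(2/5) = 0.096.
Weighting by the prior gives 1/7 · 0.087791 = 0.012542, 2/7 · 0.14062 = 0.040179, 4/7 · 0.096 = 0.054857; with total 0.10758.
By Bayes' rule, P(urn C | data) = (0.054857) / (0.10758) = 0.50993.

0.5099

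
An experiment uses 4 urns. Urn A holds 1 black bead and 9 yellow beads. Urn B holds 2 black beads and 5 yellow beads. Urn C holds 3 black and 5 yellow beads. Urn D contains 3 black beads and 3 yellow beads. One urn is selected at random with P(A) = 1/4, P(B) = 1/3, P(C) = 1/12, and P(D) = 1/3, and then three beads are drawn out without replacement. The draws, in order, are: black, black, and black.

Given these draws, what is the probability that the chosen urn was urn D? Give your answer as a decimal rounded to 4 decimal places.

Compute the likelihood of the observed sequence for each case: P(data | urn A) = (1/10)(0/9) = 0; P(data | urn B) = (2/7)(1/6)(0/5) = 0; P(data | urn C) = (3/8)(2/7)(1/6) = 0.017857; P(data | urn D) = (3/6)(2/5)(1/4) = 0.05.
Multiplying each by its prior: 1/4 · 0 = 0, 1/3 · 0 = 0, 1/12 · 0.017857 = 0.0014881, 1/3 · 0.05 = 0.016667; these sum to 0.018155.
So P(urn D | data) = (0.016667) / (0.018155) = 0.91803.

0.9180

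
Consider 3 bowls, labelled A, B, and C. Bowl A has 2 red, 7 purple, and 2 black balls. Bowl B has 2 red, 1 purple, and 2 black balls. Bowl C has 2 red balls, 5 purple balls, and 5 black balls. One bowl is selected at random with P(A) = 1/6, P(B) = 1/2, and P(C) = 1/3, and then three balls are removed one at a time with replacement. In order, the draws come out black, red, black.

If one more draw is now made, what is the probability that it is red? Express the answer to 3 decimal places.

0.342

Under each hypothesis, the probability of the observed sequence is: P(data | bowl A) = (2/11)(2/11)(2/11) = 0.0060105; P(data | bowl B) = (2/5)(2/5)(2/5) = 0.064; P(data | bowl C) = (5/12)(2/12)(5/12) = 0.028935.
The prior-weighted likelihoods are 1/6 · 0.0060105 = 0.0010018, 1/2 · 0.064 = 0.032, 1/3 · 0.028935 = 0.0096451; with total 0.042647.
Dividing through by the total gives posterior P(bowl A | data) = 0.02349, P(bowl B | data) = 0.75035, P(bowl C | data) = 0.22616.
The predictive probability is P(red next | data) = (2/11)(0.02349) + (2/5)(0.75035) + (1/6)(0.22616) = 0.3421.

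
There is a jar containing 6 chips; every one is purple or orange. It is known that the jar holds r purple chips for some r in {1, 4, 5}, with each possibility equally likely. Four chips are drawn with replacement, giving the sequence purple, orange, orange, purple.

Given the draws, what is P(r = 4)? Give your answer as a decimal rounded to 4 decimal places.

Under each hypothesis, the probability of the observed sequence is: P(data | r = 1) = (1/6)(5/6)(5/6)(1/6) = 0.01929; P(data | r = 4) = (4/6)(2/6)(2/6)(4/6) = 0.049383; P(data | r = 5) = (5/6)(1/6)(1/6)(5/6) = 0.01929.
Multiplying each by its prior: 1/3 · 0.01929 = 0.00643, 1/3 · 0.049383 = 0.016461, 1/3 · 0.01929 = 0.00643; summing to 0.029321.
Therefore the posterior P(r = 4 | data) = (0.016461) / (0.029321) = 0.5614.

0.5614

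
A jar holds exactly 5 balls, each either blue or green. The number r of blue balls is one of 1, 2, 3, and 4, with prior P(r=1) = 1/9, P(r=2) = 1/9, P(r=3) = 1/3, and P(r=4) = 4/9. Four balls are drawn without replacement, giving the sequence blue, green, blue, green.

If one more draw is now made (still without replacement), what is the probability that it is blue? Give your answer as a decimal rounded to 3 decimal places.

0.750

Under each hypothesis, the probability of the observed sequence is: P(data | r = 1) = (1/5)(4/4)(0/3) = 0; P(data | r = 2) = (2/5)(3/4)(1/3)(2/2) = 1/10; P(data | r = 3) = (3/5)(2/4)(2/3)(1/2) = 1/10; P(data | r = 4) = (4/5)(1/4)(3/3)(0/2) = 0.
Multiplying each by its prior: 1/9 · 0 = 0, 1/9 · 1/10 = 1/90, 1/3 · 1/10 = 1/30, 4/9 · 0 = 0; with total 2/45.
The posterior is then P(r = 1 | data) = 0, P(r = 2 | data) = 1/4, P(r = 3 | data) = 3/4, P(r = 4 | data) = 0.
Averaging over the posterior, P(blue next | data) = (0)(1/4) + (1)(3/4) = 3/4.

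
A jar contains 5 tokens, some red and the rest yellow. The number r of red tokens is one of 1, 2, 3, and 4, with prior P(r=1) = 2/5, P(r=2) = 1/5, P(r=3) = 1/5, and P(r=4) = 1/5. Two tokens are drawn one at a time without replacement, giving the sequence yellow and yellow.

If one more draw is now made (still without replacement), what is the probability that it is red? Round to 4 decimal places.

0.4375

Under each hypothesis, the probability of the observed sequence is: P(data | r = 1) = (4/5)(3/4) = 3/5; P(data | r = 2) = (3/5)(2/4) = 3/10; P(data | r = 3) = (2/5)(1/4) = 1/10; P(data | r = 4) = (1/5)(0/4) = 0.
Weighting by the prior gives 2/5 · 3/5 = 6/25, 1/5 · 3/10 = 3/50, 1/5 · 1/10 = 1/50, 1/5 · 0 = 0; summing to 8/25.
Normalising, the posterior is P(r = 1 | data) = 3/4, P(r = 2 | data) = 3/16, P(r = 3 | data) = 1/16, P(r = 4 | data) = 0.
So P(red next | data) = Σ P(red next | H) P(H | data) = (1/3)(3/4) + (2/3)(3/16) + (1)(1/16) = 7/16.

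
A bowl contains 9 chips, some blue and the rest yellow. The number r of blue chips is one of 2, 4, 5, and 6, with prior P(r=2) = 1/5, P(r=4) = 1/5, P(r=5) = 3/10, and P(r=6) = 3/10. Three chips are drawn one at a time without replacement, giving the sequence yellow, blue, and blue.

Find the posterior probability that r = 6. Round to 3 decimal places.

The likelihood of the observed sequence under each hypothesis: P(data | r = 2) = (7/9)(2/8)(1/7) = 1/36; P(data | r = 4) = (5/9)(4/8)(3/7) = 5/42; P(data | r = 5) = (4/9)(5/8)(4/7) = 10/63; P(data | r = 6) = (3/9)(6/8)(5/7) = 5/28.
The prior-weighted likelihoods are 1/5 · 1/36 = 1/180, 1/5 · 5/42 = 1/42, 3/10 · 10/63 = 1/21, 3/10 · 5/28 = 3/56; with total 47/360.
Hence P(r = 6 | data) = (3/56) / (47/360) = 135/329.

0.410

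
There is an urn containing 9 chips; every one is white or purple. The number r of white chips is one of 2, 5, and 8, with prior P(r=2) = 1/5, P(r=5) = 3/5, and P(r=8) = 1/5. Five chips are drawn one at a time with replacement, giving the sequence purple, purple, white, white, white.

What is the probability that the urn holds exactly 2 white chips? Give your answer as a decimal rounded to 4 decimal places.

0.0568

The likelihood of the observed sequence under each hypothesis: P(data | r = 2) = (7/9)(7/9)(2/9)(2/9)(2/9) = 0.0066386; P(data | r = 5) = (4/9)(4/9)(5/9)(5/9)(5/9) = 0.03387; P(data | r = 8) = (1/9)(1/9)(8/9)(8/9)(8/9) = 0.0086708.
Weighting by the prior gives 1/5 · 0.0066386 = 0.0013277, 3/5 · 0.03387 = 0.020322, 1/5 · 0.0086708 = 0.0017342; summing to 0.023384.
So P(r = 2 | data) = (0.0013277) / (0.023384) = 0.056779.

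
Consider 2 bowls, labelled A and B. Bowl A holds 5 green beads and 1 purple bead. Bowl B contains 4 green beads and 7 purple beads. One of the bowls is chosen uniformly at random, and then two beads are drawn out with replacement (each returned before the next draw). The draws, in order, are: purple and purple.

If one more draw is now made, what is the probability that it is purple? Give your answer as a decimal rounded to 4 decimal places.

The likelihood of the observed sequence under each hypothesis: P(data | bowl A) = (1/6)(1/6) = 0.027778; P(data | bowl B) = (7/11)(7/11) = 0.40496.
Multiplying each by its prior: 1/2 · 0.027778 = 0.013889, 1/2 · 0.40496 = 0.20248; with total 0.21637.
The posterior is then P(bowl A | data) = 0.064191, P(bowl B | data) = 0.93581.
The predictive probability is P(purple next | data) = (1/6)(0.064191) + (7/11)(0.93581) = 0.60621.

0.6062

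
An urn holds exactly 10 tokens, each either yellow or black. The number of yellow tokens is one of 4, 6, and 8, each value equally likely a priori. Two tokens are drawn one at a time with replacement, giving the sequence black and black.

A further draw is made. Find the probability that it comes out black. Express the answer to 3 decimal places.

For each hypothesis, P(data | H) works out to: P(data | r = 4) = (6/10)(6/10) = 9/25; P(data | r = 6) = (4/10)(4/10) = 4/25; P(data | r = 8) = (2/10)(2/10) = 1/25.
The prior-weighted likelihoods are 1/3 · 9/25 = 3/25, 1/3 · 4/25 = 4/75, 1/3 · 1/25 = 1/75; these sum to 14/75.
Dividing through by the total gives posterior P(r = 4 | data) = 9/14, P(r = 6 | data) = 2/7, P(r = 8 | data) = 1/14.
The predictive probability is P(black next | data) = (3/5)(9/14) + (2/5)(2/7) + (1/5)(1/14) = 18/35.

0.514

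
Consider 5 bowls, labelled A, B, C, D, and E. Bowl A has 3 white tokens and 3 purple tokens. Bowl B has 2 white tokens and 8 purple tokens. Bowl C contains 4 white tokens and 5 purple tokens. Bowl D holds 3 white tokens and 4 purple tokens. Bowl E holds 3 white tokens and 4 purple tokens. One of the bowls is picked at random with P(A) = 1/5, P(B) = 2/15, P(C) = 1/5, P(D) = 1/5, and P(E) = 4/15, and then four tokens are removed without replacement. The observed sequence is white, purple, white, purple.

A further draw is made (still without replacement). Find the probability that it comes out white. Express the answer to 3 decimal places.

Compute the likelihood of the observed sequence for each case: P(data | bowl A) = (3/6)(3/5)(2/4)(2/3) = 0.1; P(data | bowl B) = (2/10)(8/9)(1/8)(7/7) = 0.022222; P(data | bowl C) = (4/9)(5/8)(3/7)(4/6) = 0.079365; P(data | bowl D) = (3/7)(4/6)(2/5)(3/4) = 0.085714; P(data | bowl E) = (3/7)(4/6)(2/5)(3/4) = 0.085714.
Multiplying each by its prior: 1/5 · 0.1 = 0.02, 2/15 · 0.022222 = 0.002963, 1/5 · 0.079365 = 0.015873, 1/5 · 0.085714 = 0.017143, 4/15 · 0.085714 = 0.022857; summing to 0.078836.
Dividing through by the total gives posterior P(bowl A | data) = 0.25369, P(bowl B | data) = 0.037584, P(bowl C | data) = 0.20134, P(bowl D | data) = 0.21745, P(bowl E | data) = 0.28993.
So P(white next | data) = Σ P(white next | H) P(H | data) = (1/2)(0.25369) + (0)(0.037584) + (2/5)(0.20134) + (1/3)(0.21745) + (1/3)(0.28993) = 0.37651.

0.377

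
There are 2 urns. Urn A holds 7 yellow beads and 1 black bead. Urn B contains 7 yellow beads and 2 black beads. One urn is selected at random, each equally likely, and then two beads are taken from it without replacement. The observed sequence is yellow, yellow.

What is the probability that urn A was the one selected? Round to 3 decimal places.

For each hypothesis, P(data | H) works out to: P(data | urn A) = (7/8)(6/7) = 3/4; P(data | urn B) = (7/9)(6/8) = 7/12.
Weighting by the prior gives 1/2 · 3/4 = 3/8, 1/2 · 7/12 = 7/24; with total 2/3.
Therefore the posterior P(urn A | data) = (3/8) / (2/3) = 9/16.

0.563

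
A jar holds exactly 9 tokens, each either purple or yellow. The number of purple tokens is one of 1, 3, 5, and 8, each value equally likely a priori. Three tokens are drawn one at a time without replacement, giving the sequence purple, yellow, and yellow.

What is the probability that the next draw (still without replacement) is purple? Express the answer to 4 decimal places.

The likelihood of the observed sequence under each hypothesis: P(data | r = 1) = (1/9)(8/8)(7/7) = 0.11111; P(data | r = 3) = (3/9)(6/8)(5/7) = 0.17857; P(data | r = 5) = (5/9)(4/8)(3/7) = 0.11905; P(data | r = 8) = (8/9)(1/8)(0/7) = 0.
Weighting by the prior gives 1/4 · 0.11111 = 0.027778, 1/4 · 0.17857 = 0.044643, 1/4 · 0.11905 = 0.029762, 1/4 · 0 = 0; these sum to 0.10218.
The posterior is then P(r = 1 | data) = 0.27184, P(r = 3 | data) = 0.43689, P(r = 5 | data) = 0.29126, P(r = 8 | data) = 0.
The predictive probability is P(purple next | data) = (0)(0.27184) + (1/3)(0.43689) + (2/3)(0.29126) = 0.33981.

0.3398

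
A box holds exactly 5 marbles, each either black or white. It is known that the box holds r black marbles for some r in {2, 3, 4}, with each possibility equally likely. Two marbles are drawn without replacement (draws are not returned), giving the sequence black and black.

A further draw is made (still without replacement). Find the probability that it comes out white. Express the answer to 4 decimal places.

0.5000

For each hypothesis, P(data | H) works out to: P(data | r = 2) = (2/5)(1/4) = 1/10; P(data | r = 3) = (3/5)(2/4) = 3/10; P(data | r = 4) = (4/5)(3/4) = 3/5.
The prior-weighted likelihoods are 1/3 · 1/10 = 1/30, 1/3 · 3/10 = 1/10, 1/3 · 3/5 = 1/5; summing to 1/3.
Dividing through by the total gives posterior P(r = 2 | data) = 1/10, P(r = 3 | data) = 3/10, P(r = 4 | data) = 3/5.
So P(white next | data) = Σ P(white next | H) P(H | data) = (1)(1/10) + (2/3)(3/10) + (1/3)(3/5) = 1/2.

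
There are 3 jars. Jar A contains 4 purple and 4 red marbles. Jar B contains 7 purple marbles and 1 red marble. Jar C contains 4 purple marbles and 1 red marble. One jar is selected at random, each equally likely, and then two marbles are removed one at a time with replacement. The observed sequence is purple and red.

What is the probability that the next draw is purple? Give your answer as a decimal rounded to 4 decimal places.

Compute the likelihood of the observed sequence for each case: P(data | jar A) = (4/8)(4/8) = 0.25; P(data | jar B) = (7/8)(1/8) = 0.10938; P(data | jar C) = (4/5)(1/5) = 0.16.
Weighting by the prior gives 1/3 · 0.25 = 0.083333, 1/3 · 0.10938 = 0.036458, 1/3 · 0.16 = 0.053333; summing to 0.17313.
The posterior is then P(jar A | data) = 0.48135, P(jar B | data) = 0.21059, P(jar C | data) = 0.30806.
So P(purple next | data) = Σ P(purple next | H) P(H | data) = (1/2)(0.48135) + (7/8)(0.21059) + (4/5)(0.30806) = 0.67139.

0.6714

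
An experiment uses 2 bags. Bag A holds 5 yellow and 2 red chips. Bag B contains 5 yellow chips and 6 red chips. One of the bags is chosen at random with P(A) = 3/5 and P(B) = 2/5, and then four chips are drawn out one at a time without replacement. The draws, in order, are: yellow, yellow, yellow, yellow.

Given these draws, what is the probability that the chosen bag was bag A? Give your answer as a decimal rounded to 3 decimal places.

The likelihood of the observed sequence under each hypothesis: P(data | bag A) = (5/7)(4/6)(3/5)(2/4) = 0.14286; P(data | bag B) = (5/11)(4/10)(3/9)(2/8) = 0.015152.
The prior-weighted likelihoods are 3/5 · 0.14286 = 0.085714, 2/5 · 0.015152 = 0.0060606; these sum to 0.091775.
Hence P(bag A | data) = (0.085714) / (0.091775) = 0.93396.

0.934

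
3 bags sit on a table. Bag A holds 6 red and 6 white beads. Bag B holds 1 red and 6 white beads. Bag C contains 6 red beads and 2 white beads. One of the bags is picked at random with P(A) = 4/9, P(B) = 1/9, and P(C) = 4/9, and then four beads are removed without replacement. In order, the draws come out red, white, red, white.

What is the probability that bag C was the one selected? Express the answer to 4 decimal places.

Under each hypothesis, the probability of the observed sequence is: P(data | bag A) = (6/12)(6/11)(5/10)(5/9) = 0.075758; P(data | bag B) = (1/7)(6/6)(0/5) = 0; P(data | bag C) = (6/8)(2/7)(5/6)(1/5) = 0.035714.
Weighting by the prior gives 4/9 · 0.075758 = 0.03367, 1/9 · 0 = 0, 4/9 · 0.035714 = 0.015873; with total 0.049543.
Therefore the posterior P(bag C | data) = (0.015873) / (0.049543) = 0.32039.

0.3204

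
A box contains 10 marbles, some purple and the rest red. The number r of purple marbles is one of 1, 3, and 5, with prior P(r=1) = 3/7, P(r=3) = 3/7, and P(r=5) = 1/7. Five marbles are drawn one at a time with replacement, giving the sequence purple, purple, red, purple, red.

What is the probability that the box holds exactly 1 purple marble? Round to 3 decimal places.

For each hypothesis, P(data | H) works out to: P(data | r = 1) = (1/10)(1/10)(9/10)(1/10)(9/10) = 0.00081; P(data | r = 3) = (3/10)(3/10)(7/10)(3/10)(7/10) = 0.01323; P(data | r = 5) = (5/10)(5/10)(5/10)(5/10)(5/10) = 0.03125.
Weighting by the prior gives 3/7 · 0.00081 = 0.00034714, 3/7 · 0.01323 = 0.00567, 1/7 · 0.03125 = 0.0044643; summing to 0.010481.
By Bayes' rule, P(r = 1 | data) = (0.00034714) / (0.010481) = 0.03312.

0.033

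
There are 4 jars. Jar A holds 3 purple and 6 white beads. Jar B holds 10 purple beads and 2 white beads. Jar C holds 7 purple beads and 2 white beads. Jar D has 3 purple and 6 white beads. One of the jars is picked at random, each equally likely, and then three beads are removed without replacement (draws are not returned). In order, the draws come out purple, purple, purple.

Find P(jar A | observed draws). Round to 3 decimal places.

0.012

For each hypothesis, P(data | H) works out to: P(data | jar A) = (3/9)(2/8)(1/7) = 0.011905; P(data | jar B) = (10/12)(9/11)(8/10) = 0.54545; P(data | jar C) = (7/9)(6/8)(5/7) = 0.41667; P(data | jar D) = (3/9)(2/8)(1/7) = 0.011905.
The prior-weighted likelihoods are 1/4 · 0.011905 = 0.0029762, 1/4 · 0.54545 = 0.13636, 1/4 · 0.41667 = 0.10417, 1/4 · 0.011905 = 0.0029762; these sum to 0.24648.
Hence P(jar A | data) = (0.0029762) / (0.24648) = 0.012075.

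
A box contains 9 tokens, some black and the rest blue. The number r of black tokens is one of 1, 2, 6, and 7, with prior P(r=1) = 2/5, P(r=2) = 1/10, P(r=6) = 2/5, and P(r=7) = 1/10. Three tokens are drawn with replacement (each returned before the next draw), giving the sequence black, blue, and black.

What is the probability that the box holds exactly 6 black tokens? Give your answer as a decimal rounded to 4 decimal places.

0.7322

Compute the likelihood of the observed sequence for each case: P(data | r = 1) = (1/9)(8/9)(1/9) = 0.010974; P(data | r = 2) = (2/9)(7/9)(2/9) = 0.038409; P(data | r = 6) = (6/9)(3/9)(6/9) = 0.14815; P(data | r = 7) = (7/9)(2/9)(7/9) = 0.13443.
Weighting by the prior gives 2/5 · 0.010974 = 0.0043896, 1/10 · 0.038409 = 0.0038409, 2/5 · 0.14815 = 0.059259, 1/10 · 0.13443 = 0.013443; with total 0.080933.
By Bayes' rule, P(r = 6 | data) = (0.059259) / (0.080933) = 0.7322.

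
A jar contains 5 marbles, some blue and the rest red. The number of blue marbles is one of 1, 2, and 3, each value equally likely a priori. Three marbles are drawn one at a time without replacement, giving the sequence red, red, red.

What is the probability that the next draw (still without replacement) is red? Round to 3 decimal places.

0.400

Under each hypothesis, the probability of the observed sequence is: P(data | r = 1) = (4/5)(3/4)(2/3) = 2/5; P(data | r = 2) = (3/5)(2/4)(1/3) = 1/10; P(data | r = 3) = (2/5)(1/4)(0/3) = 0.
The prior-weighted likelihoods are 1/3 · 2/5 = 2/15, 1/3 · 1/10 = 1/30, 1/3 · 0 = 0; summing to 1/6.
Normalising, the posterior is P(r = 1 | data) = 4/5, P(r = 2 | data) = 1/5, P(r = 3 | data) = 0.
So P(red next | data) = Σ P(red next | H) P(H | data) = (1/2)(4/5) + (0)(1/5) = 2/5.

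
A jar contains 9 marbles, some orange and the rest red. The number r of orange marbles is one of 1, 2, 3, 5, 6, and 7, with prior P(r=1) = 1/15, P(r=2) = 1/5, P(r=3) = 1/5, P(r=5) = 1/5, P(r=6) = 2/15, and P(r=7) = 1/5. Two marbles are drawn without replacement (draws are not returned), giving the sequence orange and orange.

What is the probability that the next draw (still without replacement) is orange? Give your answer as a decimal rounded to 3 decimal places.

0.565

Under each hypothesis, the probability of the observed sequence is: P(data | r = 1) = (1/9)(0/8) = 0; P(data | r = 2) = (2/9)(1/8) = 1/36; P(data | r = 3) = (3/9)(2/8) = 1/12; P(data | r = 5) = (5/9)(4/8) = 5/18; P(data | r = 6) = (6/9)(5/8) = 5/12; P(data | r = 7) = (7/9)(6/8) = 7/12.
Weighting by the prior gives 1/15 · 0 = 0, 1/5 · 1/36 = 1/180, 1/5 · 1/12 = 1/60, 1/5 · 5/18 = 1/18, 2/15 · 5/12 = 1/18, 1/5 · 7/12 = 7/60; summing to 1/4.
Dividing through by the total gives posterior P(r = 1 | data) = 0, P(r = 2 | data) = 1/45, P(r = 3 | data) = 1/15, P(r = 5 | data) = 2/9, P(r = 6 | data) = 2/9, P(r = 7 | data) = 7/15.
The predictive probability is P(orange next | data) = (0)(1/45) + (1/7)(1/15) + (3/7)(2/9) + (4/7)(2/9) + (5/7)(7/15) = 178/315.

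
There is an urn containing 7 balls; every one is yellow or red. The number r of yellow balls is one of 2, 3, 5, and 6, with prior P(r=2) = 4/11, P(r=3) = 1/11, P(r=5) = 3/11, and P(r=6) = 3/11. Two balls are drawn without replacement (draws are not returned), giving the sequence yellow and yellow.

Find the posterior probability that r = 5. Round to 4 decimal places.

Under each hypothesis, the probability of the observed sequence is: P(data | r = 2) = (2/7)(1/6) = 1/21; P(data | r = 3) = (3/7)(2/6) = 1/7; P(data | r = 5) = (5/7)(4/6) = 10/21; P(data | r = 6) = (6/7)(5/6) = 5/7.
The prior-weighted likelihoods are 4/11 · 1/21 = 4/231, 1/11 · 1/7 = 1/77, 3/11 · 10/21 = 10/77, 3/11 · 5/7 = 15/77; these sum to 82/231.
So P(r = 5 | data) = (10/77) / (82/231) = 15/41.

0.3659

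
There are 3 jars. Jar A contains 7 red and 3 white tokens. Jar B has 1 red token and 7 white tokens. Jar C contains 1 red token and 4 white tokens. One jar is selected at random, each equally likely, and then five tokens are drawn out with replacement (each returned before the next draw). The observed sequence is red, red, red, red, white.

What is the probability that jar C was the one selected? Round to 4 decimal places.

0.0174

Compute the likelihood of the observed sequence for each case: P(data | jar A) = (7/10)(7/10)(7/10)(7/10)(3/10) = 0.07203; P(data | jar B) = (1/8)(1/8)(1/8)(1/8)(7/8) = 0.00021362; P(data | jar C) = (1/5)(1/5)(1/5)(1/5)(4/5) = 0.00128.
Weighting by the prior gives 1/3 · 0.07203 = 0.02401, 1/3 · 0.00021362 = 7.1208e-05, 1/3 · 0.00128 = 0.00042667; with total 0.024508.
Hence P(jar C | data) = (0.00042667) / (0.024508) = 0.017409.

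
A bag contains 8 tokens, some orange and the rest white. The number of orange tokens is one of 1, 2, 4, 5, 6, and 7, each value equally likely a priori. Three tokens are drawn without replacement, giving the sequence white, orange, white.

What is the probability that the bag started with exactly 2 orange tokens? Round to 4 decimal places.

0.3125

Under each hypothesis, the probability of the observed sequence is: P(data | r = 1) = (7/8)(1/7)(6/6) = 1/8; P(data | r = 2) = (6/8)(2/7)(5/6) = 5/28; P(data | r = 4) = (4/8)(4/7)(3/6) = 1/7; P(data | r = 5) = (3/8)(5/7)(2/6) = 5/56; P(data | r = 6) = (2/8)(6/7)(1/6) = 1/28; P(data | r = 7) = (1/8)(7/7)(0/6) = 0.
Weighting by the prior gives 1/6 · 1/8 = 1/48, 1/6 · 5/28 = 5/168, 1/6 · 1/7 = 1/42, 1/6 · 5/56 = 5/336, 1/6 · 1/28 = 1/168, 1/6 · 0 = 0; these sum to 2/21.
By Bayes' rule, P(r = 2 | data) = (5/168) / (2/21) = 5/16.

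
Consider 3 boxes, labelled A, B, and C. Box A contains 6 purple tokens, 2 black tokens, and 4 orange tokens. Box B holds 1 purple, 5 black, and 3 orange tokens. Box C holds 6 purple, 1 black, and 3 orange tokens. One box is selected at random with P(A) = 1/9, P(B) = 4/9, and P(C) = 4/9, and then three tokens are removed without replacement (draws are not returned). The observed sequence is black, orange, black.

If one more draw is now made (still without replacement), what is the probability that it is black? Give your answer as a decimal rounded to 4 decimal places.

The likelihood of the observed sequence under each hypothesis: P(data | box A) = (2/12)(4/11)(1/10) = 0.0060606; P(data | box B) = (5/9)(3/8)(4/7) = 0.11905; P(data | box C) = (1/10)(3/9)(0/8) = 0.
The prior-weighted likelihoods are 1/9 · 0.0060606 = 0.0006734, 4/9 · 0.11905 = 0.05291, 4/9 · 0 = 0; these sum to 0.053583.
Normalising, the posterior is P(box A | data) = 0.012567, P(box B | data) = 0.98743, P(box C | data) = 0.
So P(black next | data) = Σ P(black next | H) P(H | data) = (0)(0.012567) + (1/2)(0.98743) = 0.49372.

0.4937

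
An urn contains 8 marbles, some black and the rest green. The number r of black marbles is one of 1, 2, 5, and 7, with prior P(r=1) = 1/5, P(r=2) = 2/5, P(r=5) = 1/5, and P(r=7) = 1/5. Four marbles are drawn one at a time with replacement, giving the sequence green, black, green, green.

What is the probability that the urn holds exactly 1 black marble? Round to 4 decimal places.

0.2543

Compute the likelihood of the observed sequence for each case: P(data | r = 1) = (7/8)(1/8)(7/8)(7/8) = 0.08374; P(data | r = 2) = (6/8)(2/8)(6/8)(6/8) = 0.10547; P(data | r = 5) = (3/8)(5/8)(3/8)(3/8) = 0.032959; P(data | r = 7) = (1/8)(7/8)(1/8)(1/8) = 0.001709.
The prior-weighted likelihoods are 1/5 · 0.08374 = 0.016748, 2/5 · 0.10547 = 0.042188, 1/5 · 0.032959 = 0.0065918, 1/5 · 0.001709 = 0.0003418; with total 0.065869.
By Bayes' rule, P(r = 1 | data) = (0.016748) / (0.065869) = 0.25426.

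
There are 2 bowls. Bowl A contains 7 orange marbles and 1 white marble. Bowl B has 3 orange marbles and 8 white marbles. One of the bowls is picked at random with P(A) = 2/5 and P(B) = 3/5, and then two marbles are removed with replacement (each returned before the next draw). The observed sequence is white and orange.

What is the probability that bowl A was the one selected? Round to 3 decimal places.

0.269

Under each hypothesis, the probability of the observed sequence is: P(data | bowl A) = (1/8)(7/8) = 0.10938; P(data | bowl B) = (8/11)(3/11) = 0.19835.
Weighting by the prior gives 2/5 · 0.10938 = 0.04375, 3/5 · 0.19835 = 0.11901; these sum to 0.16276.
Hence P(bowl A | data) = (0.04375) / (0.16276) = 0.2688.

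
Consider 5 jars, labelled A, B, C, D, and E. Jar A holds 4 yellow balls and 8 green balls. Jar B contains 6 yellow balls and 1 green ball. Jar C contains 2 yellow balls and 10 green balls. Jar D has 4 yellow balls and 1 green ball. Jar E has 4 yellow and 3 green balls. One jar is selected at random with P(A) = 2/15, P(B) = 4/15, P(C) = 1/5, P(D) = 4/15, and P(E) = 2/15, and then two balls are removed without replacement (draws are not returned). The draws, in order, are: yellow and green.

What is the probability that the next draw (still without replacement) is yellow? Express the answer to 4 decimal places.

0.6610

For each hypothesis, P(data | H) works out to: P(data | jar A) = (4/12)(8/11) = 0.24242; P(data | jar B) = (6/7)(1/6) = 0.14286; P(data | jar C) = (2/12)(10/11) = 0.15152; P(data | jar D) = (4/5)(1/4) = 0.2; P(data | jar E) = (4/7)(3/6) = 0.28571.
Multiplying each by its prior: 2/15 · 0.24242 = 0.032323, 4/15 · 0.14286 = 0.038095, 1/5 · 0.15152 = 0.030303, 4/15 · 0.2 = 0.053333, 2/15 · 0.28571 = 0.038095; these sum to 0.19215.
Dividing through by the total gives posterior P(jar A | data) = 0.16822, P(jar B | data) = 0.19826, P(jar C | data) = 0.15771, P(jar D | data) = 0.27756, P(jar E | data) = 0.19826.
Averaging over the posterior, P(yellow next | data) = (3/10)(0.16822) + (1)(0.19826) + (1/10)(0.15771) + (1)(0.27756) + (3/5)(0.19826) = 0.66101.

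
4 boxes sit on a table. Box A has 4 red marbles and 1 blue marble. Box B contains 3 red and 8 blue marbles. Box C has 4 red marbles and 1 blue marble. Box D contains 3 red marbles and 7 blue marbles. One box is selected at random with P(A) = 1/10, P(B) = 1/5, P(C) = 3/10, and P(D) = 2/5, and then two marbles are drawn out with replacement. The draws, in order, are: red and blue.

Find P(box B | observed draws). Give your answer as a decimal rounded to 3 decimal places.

0.211

For each hypothesis, P(data | H) works out to: P(data | box A) = (4/5)(1/5) = 0.16; P(data | box B) = (3/11)(8/11) = 0.19835; P(data | box C) = (4/5)(1/5) = 0.16; P(data | box D) = (3/10)(7/10) = 0.21.
Multiplying each by its prior: 1/10 · 0.16 = 0.016, 1/5 · 0.19835 = 0.039669, 3/10 · 0.16 = 0.048, 2/5 · 0.21 = 0.084; with total 0.18767.
Hence P(box B | data) = (0.039669) / (0.18767) = 0.21138.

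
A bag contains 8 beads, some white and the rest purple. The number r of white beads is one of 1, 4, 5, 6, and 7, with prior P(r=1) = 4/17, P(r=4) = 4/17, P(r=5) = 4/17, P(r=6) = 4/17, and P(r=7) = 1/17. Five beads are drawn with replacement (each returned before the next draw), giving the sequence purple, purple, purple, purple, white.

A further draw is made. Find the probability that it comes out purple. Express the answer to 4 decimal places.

0.7101

Under each hypothesis, the probability of the observed sequence is: P(data | r = 1) = (7/8)(7/8)(7/8)(7/8)(1/8) = 0.073273; P(data | r = 4) = (4/8)(4/8)(4/8)(4/8)(4/8) = 0.03125; P(data | r = 5) = (3/8)(3/8)(3/8)(3/8)(5/8) = 0.01236; P(data | r = 6) = (2/8)(2/8)(2/8)(2/8)(6/8) = 0.0029297; P(data | r = 7) = (1/8)(1/8)(1/8)(1/8)(7/8) = 0.00021362.
Multiplying each by its prior: 4/17 · 0.073273 = 0.017241, 4/17 · 0.03125 = 0.0073529, 4/17 · 0.01236 = 0.0029081, 4/17 · 0.0029297 = 0.00068934, 1/17 · 0.00021362 = 1.2566e-05; with total 0.028204.
The posterior is then P(r = 1 | data) = 0.61129, P(r = 4 | data) = 0.26071, P(r = 5 | data) = 0.10311, P(r = 6 | data) = 0.024441, P(r = 7 | data) = 0.00044555.
The predictive probability is P(purple next | data) = (7/8)(0.61129) + (1/2)(0.26071) + (3/8)(0.10311) + (1/4)(0.024441) + (1/8)(0.00044555) = 0.71007.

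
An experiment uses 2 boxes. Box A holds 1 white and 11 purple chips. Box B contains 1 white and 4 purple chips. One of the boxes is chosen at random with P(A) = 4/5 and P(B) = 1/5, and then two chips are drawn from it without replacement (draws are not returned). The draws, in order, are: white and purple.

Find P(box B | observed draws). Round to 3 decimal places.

0.375

The likelihood of the observed sequence under each hypothesis: P(data | box A) = (1/12)(11/11) = 1/12; P(data | box B) = (1/5)(4/4) = 1/5.
The prior-weighted likelihoods are 4/5 · 1/12 = 1/15, 1/5 · 1/5 = 1/25; these sum to 8/75.
So P(box B | data) = (1/25) / (8/75) = 3/8.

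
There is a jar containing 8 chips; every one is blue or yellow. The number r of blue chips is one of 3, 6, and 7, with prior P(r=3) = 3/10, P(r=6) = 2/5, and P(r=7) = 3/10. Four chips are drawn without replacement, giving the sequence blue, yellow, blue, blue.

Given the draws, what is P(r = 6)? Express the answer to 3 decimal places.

Under each hypothesis, the probability of the observed sequence is: P(data | r = 3) = (3/8)(5/7)(2/6)(1/5) = 1/56; P(data | r = 6) = (6/8)(2/7)(5/6)(4/5) = 1/7; P(data | r = 7) = (7/8)(1/7)(6/6)(5/5) = 1/8.
Weighting by the prior gives 3/10 · 1/56 = 3/560, 2/5 · 1/7 = 2/35, 3/10 · 1/8 = 3/80; with total 1/10.
So P(r = 6 | data) = (2/35) / (1/10) = 4/7.

0.571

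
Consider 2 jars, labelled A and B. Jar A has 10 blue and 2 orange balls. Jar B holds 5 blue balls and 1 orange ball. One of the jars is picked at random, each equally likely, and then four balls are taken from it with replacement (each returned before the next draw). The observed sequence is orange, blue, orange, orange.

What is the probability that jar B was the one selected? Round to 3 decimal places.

Compute the likelihood of the observed sequence for each case: P(data | jar A) = (2/12)(10/12)(2/12)(2/12) = 0.003858; P(data | jar B) = (1/6)(5/6)(1/6)(1/6) = 0.003858.
Weighting by the prior gives 1/2 · 0.003858 = 0.001929, 1/2 · 0.003858 = 0.001929; with total 0.003858.
Hence P(jar B | data) = (0.001929) / (0.003858) = 0.5.

0.500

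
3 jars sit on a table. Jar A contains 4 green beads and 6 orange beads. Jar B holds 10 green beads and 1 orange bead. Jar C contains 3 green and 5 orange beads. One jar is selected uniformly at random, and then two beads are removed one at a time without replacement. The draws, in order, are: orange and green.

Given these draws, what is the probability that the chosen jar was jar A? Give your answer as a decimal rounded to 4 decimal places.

0.4264

Compute the likelihood of the observed sequence for each case: P(data | jar A) = (6/10)(4/9) = 0.26667; P(data | jar B) = (1/11)(10/10) = 0.090909; P(data | jar C) = (5/8)(3/7) = 0.26786.
Weighting by the prior gives 1/3 · 0.26667 = 0.088889, 1/3 · 0.090909 = 0.030303, 1/3 · 0.26786 = 0.089286; summing to 0.20848.
Therefore the posterior P(jar A | data) = (0.088889) / (0.20848) = 0.42637.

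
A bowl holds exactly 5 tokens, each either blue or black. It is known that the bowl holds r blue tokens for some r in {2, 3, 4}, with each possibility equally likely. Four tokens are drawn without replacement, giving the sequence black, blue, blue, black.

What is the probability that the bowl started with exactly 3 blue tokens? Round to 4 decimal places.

0.5000

Compute the likelihood of the observed sequence for each case: P(data | r = 2) = (3/5)(2/4)(1/3)(2/2) = 1/10; P(data | r = 3) = (2/5)(3/4)(2/3)(1/2) = 1/10; P(data | r = 4) = (1/5)(4/4)(3/3)(0/2) = 0.
Multiplying each by its prior: 1/3 · 1/10 = 1/30, 1/3 · 1/10 = 1/30, 1/3 · 0 = 0; these sum to 1/15.
By Bayes' rule, P(r = 3 | data) = (1/30) / (1/15) = 1/2.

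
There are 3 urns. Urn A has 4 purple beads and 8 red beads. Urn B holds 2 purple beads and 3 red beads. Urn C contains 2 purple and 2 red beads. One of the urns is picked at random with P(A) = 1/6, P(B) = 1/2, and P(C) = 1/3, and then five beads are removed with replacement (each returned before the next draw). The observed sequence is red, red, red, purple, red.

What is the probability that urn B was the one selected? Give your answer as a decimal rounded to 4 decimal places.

0.5479

Compute the likelihood of the observed sequence for each case: P(data | urn A) = (8/12)(8/12)(8/12)(4/12)(8/12) = 0.065844; P(data | urn B) = (3/5)(3/5)(3/5)(2/5)(3/5) = 0.05184; P(data | urn C) = (2/4)(2/4)(2/4)(2/4)(2/4) = 0.03125.
Multiplying each by its prior: 1/6 · 0.065844 = 0.010974, 1/2 · 0.05184 = 0.02592, 1/3 · 0.03125 = 0.010417; these sum to 0.047311.
Therefore the posterior P(urn B | data) = (0.02592) / (0.047311) = 0.54787.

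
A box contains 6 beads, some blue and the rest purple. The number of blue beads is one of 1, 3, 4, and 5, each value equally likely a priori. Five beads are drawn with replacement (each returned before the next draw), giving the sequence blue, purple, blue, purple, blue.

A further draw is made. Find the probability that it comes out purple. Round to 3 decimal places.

0.383

Compute the likelihood of the observed sequence for each case: P(data | r = 1) = (1/6)(5/6)(1/6)(5/6)(1/6) = 0.003215; P(data | r = 3) = (3/6)(3/6)(3/6)(3/6)(3/6) = 0.03125; P(data | r = 4) = (4/6)(2/6)(4/6)(2/6)(4/6) = 0.032922; P(data | r = 5) = (5/6)(1/6)(5/6)(1/6)(5/6) = 0.016075.
The prior-weighted likelihoods are 1/4 · 0.003215 = 0.00080376, 1/4 · 0.03125 = 0.0078125, 1/4 · 0.032922 = 0.0082305, 1/4 · 0.016075 = 0.0040188; summing to 0.020865.
Dividing through by the total gives posterior P(r = 1 | data) = 0.038521, P(r = 3 | data) = 0.37442, P(r = 4 | data) = 0.39445, P(r = 5 | data) = 0.1926.
Averaging over the posterior, P(purple next | data) = (5/6)(0.038521) + (1/2)(0.37442) + (1/3)(0.39445) + (1/6)(0.1926) = 0.3829.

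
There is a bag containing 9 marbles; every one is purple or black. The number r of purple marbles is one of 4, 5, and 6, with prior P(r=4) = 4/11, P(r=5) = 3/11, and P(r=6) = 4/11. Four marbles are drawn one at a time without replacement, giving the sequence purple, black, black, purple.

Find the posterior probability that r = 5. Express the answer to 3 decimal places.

0.300

For each hypothesis, P(data | H) works out to: P(data | r = 4) = (4/9)(5/8)(4/7)(3/6) = 5/63; P(data | r = 5) = (5/9)(4/8)(3/7)(4/6) = 5/63; P(data | r = 6) = (6/9)(3/8)(2/7)(5/6) = 5/84.
Multiplying each by its prior: 4/11 · 5/63 = 20/693, 3/11 · 5/63 = 5/231, 4/11 · 5/84 = 5/231; these sum to 50/693.
Therefore the posterior P(r = 5 | data) = (5/231) / (50/693) = 3/10.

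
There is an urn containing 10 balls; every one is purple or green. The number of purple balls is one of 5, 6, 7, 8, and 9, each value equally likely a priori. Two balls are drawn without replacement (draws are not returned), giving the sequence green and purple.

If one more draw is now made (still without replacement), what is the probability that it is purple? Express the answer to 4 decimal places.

0.6974

For each hypothesis, P(data | H) works out to: P(data | r = 5) = (5/10)(5/9) = 5/18; P(data | r = 6) = (4/10)(6/9) = 4/15; P(data | r = 7) = (3/10)(7/9) = 7/30; P(data | r = 8) = (2/10)(8/9) = 8/45; P(data | r = 9) = (1/10)(9/9) = 1/10.
The prior-weighted likelihoods are 1/5 · 5/18 = 1/18, 1/5 · 4/15 = 4/75, 1/5 · 7/30 = 7/150, 1/5 · 8/45 = 8/225, 1/5 · 1/10 = 1/50; summing to 19/90.
Dividing through by the total gives posterior P(r = 5 | data) = 5/19, P(r = 6 | data) = 24/95, P(r = 7 | data) = 21/95, P(r = 8 | data) = 16/95, P(r = 9 | data) = 9/95.
Averaging over the posterior, P(purple next | data) = (1/2)(5/19) + (5/8)(24/95) + (3/4)(21/95) + (7/8)(16/95) + (1)(9/95) = 53/76.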